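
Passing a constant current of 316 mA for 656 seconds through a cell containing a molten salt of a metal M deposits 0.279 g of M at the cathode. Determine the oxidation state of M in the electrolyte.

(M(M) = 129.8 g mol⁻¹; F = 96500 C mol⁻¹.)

Q = I·t = 0.3160 A × 656.00 s = 207.3 C, so n(e⁻) = 207.3/96500 = 0.002148 mol.
n(M) deposited = 0.279 / 129.8 = 0.002149 mol.
Electrons per atom = n(e⁻)/n(M) = 0.002148 / 0.002149 = 0.999 ≈ 1, so the ion is M⁺.

+1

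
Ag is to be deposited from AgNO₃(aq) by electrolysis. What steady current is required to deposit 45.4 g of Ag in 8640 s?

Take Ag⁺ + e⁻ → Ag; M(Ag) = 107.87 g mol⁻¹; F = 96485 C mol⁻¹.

n(Ag) = 45.4 / 107.87 = 0.4209 mol.
n(e⁻) = 1 × 0.4209 = 0.4209 mol.
Q = n(e⁻)·F = 0.4209 × 96485 = 40610 C.
I = Q/t = 40610 / 8640.0 s = 4.70 A.

4.70 A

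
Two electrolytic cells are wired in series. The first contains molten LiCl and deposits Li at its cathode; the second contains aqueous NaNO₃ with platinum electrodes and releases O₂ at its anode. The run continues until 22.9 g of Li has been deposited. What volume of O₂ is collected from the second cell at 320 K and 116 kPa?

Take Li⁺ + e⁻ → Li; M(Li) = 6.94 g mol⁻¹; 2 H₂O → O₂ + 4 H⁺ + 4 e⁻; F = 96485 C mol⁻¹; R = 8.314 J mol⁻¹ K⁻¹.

n(Li) = 22.9 / 6.94 = 3.300 mol, so n(e⁻) = 1 × 3.300 = 3.300 mol.
The cells are in series, so the same 3.300 mol of electrons passes through the second cell.
2 H₂O → O₂ + 4 H⁺ + 4 e⁻ — 4 mol e⁻ per mol O₂, so n(O₂) = 3.300/4 = 0.8249 mol.
V = nRT/P = (0.8249 × 8.314 × 320) / (116 × 10³) = 0.0189 m³ = 18.9 L.

18.9 L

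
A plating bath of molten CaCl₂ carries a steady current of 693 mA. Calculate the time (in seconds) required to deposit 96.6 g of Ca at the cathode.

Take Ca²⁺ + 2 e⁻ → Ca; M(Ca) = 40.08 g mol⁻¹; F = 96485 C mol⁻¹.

n(Ca) = m/M = 96.6 / 40.08 = 2.410 mol.
Each Ca atom requires 2 electrons, so n(e⁻) = 2 × 2.410 = 4.820 mol.
Q = n(e⁻)·F = 4.820 × 96485 = 465100 C.
t = Q/I = 465100 / 0.6930 A = 671100 s.

6.71 × 10⁵ s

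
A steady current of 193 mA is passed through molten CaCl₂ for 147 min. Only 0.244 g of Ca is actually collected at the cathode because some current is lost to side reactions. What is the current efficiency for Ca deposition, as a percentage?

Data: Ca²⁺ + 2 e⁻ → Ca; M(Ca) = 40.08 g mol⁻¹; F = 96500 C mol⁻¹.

Q = I·t = 0.1930 × 8820.0 = 1702 C; n(e⁻) = 1702/96500 = 0.01764 mol.
Theoretical n(Ca) = n(e⁻)/2 = 0.008820 mol, i.e. m_theo = 0.008820 × 40.08 = 0.3535 g.
Efficiency = m_actual / m_theo = 0.244 / 0.3535 = 69.0 %.

69.0 %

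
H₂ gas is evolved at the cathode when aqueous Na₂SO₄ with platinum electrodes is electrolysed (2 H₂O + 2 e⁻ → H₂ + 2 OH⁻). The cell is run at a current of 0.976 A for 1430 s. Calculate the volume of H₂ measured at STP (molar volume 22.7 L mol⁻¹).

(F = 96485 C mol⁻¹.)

0.164 L

Q = I·t = 0.9760 A × 1430.0 s = 1396 C.
n(e⁻) = Q/F = 1396 / 96485 = 0.01447 mol.
2 electrons are transferred per H₂ molecule, so n(H₂) = 0.01447 / 2 = 0.007233 mol.
V = n × V_m = 0.007233 × 22.7 = 0.164 L.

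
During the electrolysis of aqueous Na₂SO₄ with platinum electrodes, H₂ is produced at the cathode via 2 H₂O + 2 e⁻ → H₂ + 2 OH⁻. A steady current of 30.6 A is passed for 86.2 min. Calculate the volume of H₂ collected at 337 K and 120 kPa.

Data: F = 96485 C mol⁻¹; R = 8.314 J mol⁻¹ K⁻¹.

Q = I·t = 30.60 A × 5172.0 s = 158300 C.
n(e⁻) = Q/F = 158300 / 96485 = 1.640 mol.
2 electrons are transferred per H₂ molecule, so n(H₂) = 1.640 / 2 = 0.8201 mol.
V = nRT/P = (0.8201 × 8.314 × 337) / (120 × 10³ Pa) = 0.0191 m³ = 19.1 L.

19.1 L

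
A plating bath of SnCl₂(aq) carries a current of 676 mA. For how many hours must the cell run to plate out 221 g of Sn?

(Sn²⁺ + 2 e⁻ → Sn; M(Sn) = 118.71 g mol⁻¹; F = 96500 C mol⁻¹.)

148 h

n(Sn) = m/M = 221 / 118.71 = 1.862 mol.
Each Sn atom requires 2 electrons, so n(e⁻) = 2 × 1.862 = 3.723 mol.
Q = n(e⁻)·F = 3.723 × 96500 = 359300 C.
t = Q/I = 359300 / 0.6760 A = 531500 s = 148 h.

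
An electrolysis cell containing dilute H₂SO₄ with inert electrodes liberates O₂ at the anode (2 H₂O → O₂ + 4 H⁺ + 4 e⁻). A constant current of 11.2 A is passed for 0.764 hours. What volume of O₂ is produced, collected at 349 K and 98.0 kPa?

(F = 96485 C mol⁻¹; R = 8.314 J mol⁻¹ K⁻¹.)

2.36 L

Q = I·t = 11.20 A × 2750.4 s = 30800 C.
n(e⁻) = Q/F = 30800 / 96485 = 0.3193 mol.
4 electrons are transferred per O₂ molecule, so n(O₂) = 0.3193 / 4 = 0.07982 mol.
V = nRT/P = (0.07982 × 8.314 × 349) / (98.0 × 10³ Pa) = 0.00236 m³ = 2.36 L.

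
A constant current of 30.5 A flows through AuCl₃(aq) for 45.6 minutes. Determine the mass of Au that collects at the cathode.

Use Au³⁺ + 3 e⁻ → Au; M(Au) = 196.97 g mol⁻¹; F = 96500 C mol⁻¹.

56.8 g

Q = I·t = 30.50 A × 2736.0 s = 83450 C.
n(e⁻) = Q/F = 83450 / 96500 = 0.8647 mol.
Au³⁺ + 3 e⁻ → Au, so n(Au) = n(e⁻)/3 = 0.2882 mol.
m = n·M = 0.2882 × 196.97 = 56.8 g.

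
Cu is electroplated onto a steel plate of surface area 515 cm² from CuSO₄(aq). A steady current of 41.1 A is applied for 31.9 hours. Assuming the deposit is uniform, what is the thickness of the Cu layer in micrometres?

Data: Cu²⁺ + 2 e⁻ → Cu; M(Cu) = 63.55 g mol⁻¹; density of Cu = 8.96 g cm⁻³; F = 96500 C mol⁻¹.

3370 μm

Q = I·t = 41.10 × 114840 = 4720000 C; n(e⁻) = 48.91 mol.
n(Cu) = n(e⁻)/2 = 24.46 mol, so m = 24.46 × 63.55 = 1554 g.
Volume = m/ρ = 1554 / 8.96 = 173.5 cm³.
Thickness = V/A = 173.5 / 515 = 0.337 cm = 3370 μm.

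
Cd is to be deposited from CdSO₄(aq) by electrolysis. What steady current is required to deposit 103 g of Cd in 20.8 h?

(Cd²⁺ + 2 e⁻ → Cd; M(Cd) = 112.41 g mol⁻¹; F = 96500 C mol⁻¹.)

2.36 A

n(Cd) = 103 / 112.41 = 0.9163 mol.
n(e⁻) = 2 × 0.9163 = 1.833 mol.
Q = n(e⁻)·F = 1.833 × 96500 = 176800 C.
I = Q/t = 176800 / 74880 s = 2.36 A.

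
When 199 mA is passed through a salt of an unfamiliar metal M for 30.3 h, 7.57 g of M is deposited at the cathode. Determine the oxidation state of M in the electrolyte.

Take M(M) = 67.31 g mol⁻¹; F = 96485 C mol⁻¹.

Q = I·t = 0.1990 A × 109080 s = 21710 C, so n(e⁻) = 21710/96485 = 0.2250 mol.
n(M) deposited = 7.57 / 67.31 = 0.1125 mol.
Electrons per atom = n(e⁻)/n(M) = 0.2250 / 0.1125 = 2.00 ≈ 2, so the ion is M²⁺.

+2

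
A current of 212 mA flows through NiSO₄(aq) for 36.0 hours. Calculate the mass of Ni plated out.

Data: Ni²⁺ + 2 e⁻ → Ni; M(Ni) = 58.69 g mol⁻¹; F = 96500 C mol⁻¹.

Q = I·t = 0.2120 A × 129600 s = 27480 C.
n(e⁻) = Q/F = 27480 / 96500 = 0.2847 mol.
Ni²⁺ + 2 e⁻ → Ni, so n(Ni) = n(e⁻)/2 = 0.1424 mol.
m = n·M = 0.1424 × 58.69 = 8.36 g.

8.36 g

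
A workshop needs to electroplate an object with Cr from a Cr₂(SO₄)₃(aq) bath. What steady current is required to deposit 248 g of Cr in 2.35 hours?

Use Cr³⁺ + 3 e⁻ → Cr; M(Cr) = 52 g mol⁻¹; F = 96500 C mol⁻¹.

n(Cr) = 248 / 52 = 4.769 mol.
n(e⁻) = 3 × 4.769 = 14.31 mol.
Q = n(e⁻)·F = 14.31 × 96500 = 1381000 C.
I = Q/t = 1381000 / 8460.0 s = 163 A.

163 A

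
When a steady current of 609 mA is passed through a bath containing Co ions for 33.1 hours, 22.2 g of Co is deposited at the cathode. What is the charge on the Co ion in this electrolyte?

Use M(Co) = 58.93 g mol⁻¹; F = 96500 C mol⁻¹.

+2

Q = I·t = 0.6090 A × 119160 s = 72570 C, so n(e⁻) = 72570/96500 = 0.7520 mol.
n(Co) deposited = 22.2 / 58.93 = 0.3767 mol.
Electrons per atom = n(e⁻)/n(Co) = 0.7520 / 0.3767 = 2.00 ≈ 2, so the ion is Co²⁺.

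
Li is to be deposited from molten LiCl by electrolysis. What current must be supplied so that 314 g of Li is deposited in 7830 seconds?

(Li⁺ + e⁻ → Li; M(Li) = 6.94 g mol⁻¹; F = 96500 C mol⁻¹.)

n(Li) = 314 / 6.94 = 45.24 mol.
n(e⁻) = 1 × 45.24 = 45.24 mol.
Q = n(e⁻)·F = 45.24 × 96500 = 4366000 C.
I = Q/t = 4366000 / 7830.0 s = 558 A.

558 A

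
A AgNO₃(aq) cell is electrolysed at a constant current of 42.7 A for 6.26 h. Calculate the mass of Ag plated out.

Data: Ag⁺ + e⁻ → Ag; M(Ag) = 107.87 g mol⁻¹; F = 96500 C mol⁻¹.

1080 g

Q = I·t = 42.70 A × 22536 s = 962300 C.
n(e⁻) = Q/F = 962300 / 96500 = 9.972 mol.
Ag⁺ + e⁻ → Ag, so n(Ag) = n(e⁻)/1 = 9.972 mol.
m = n·M = 9.972 × 107.87 = 1080 g.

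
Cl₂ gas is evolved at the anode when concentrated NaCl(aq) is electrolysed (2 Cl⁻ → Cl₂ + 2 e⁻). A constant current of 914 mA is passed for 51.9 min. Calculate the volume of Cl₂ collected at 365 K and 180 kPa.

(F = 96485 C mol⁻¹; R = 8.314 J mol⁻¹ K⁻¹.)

0.249 L

Q = I·t = 0.9140 A × 3114.0 s = 2846 C.
n(e⁻) = Q/F = 2846 / 96485 = 0.02950 mol.
2 electrons are transferred per Cl₂ molecule, so n(Cl₂) = 0.02950 / 2 = 0.01475 mol.
V = nRT/P = (0.01475 × 8.314 × 365) / (180 × 10³ Pa) = 2.49 × 10⁻⁴ m³ = 0.249 L.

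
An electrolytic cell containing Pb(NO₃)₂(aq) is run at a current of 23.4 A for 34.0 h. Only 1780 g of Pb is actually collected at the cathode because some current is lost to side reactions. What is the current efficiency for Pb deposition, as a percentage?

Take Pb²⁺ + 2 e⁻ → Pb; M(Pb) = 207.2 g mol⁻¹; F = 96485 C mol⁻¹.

57.9 %

Q = I·t = 23.40 × 122400 = 2864000 C; n(e⁻) = 2864000/96485 = 29.69 mol.
Theoretical n(Pb) = n(e⁻)/2 = 14.84 mol, i.e. m_theo = 14.84 × 207.2 = 3075 g.
Efficiency = m_actual / m_theo = 1780 / 3075 = 57.9 %.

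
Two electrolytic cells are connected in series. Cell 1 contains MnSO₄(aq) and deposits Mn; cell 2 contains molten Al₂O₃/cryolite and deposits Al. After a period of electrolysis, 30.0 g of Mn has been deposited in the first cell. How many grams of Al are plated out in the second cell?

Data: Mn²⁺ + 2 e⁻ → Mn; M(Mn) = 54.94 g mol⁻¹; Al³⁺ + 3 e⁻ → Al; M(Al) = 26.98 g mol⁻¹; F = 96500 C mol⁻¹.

n(Mn) = 30.0 / 54.94 = 0.5461 mol.
Since Mn²⁺ + 2 e⁻ → Mn, n(e⁻) passed = 2 × 0.5461 = 1.092 mol.
Cells in series carry the same charge, so the same 1.092 mol of electrons passes through cell 2.
Al³⁺ + 3 e⁻ → Al, so n(Al) = 1.092 / 3 = 0.3640 mol.
m(Al) = 0.3640 × 26.98 = 9.82 g.

9.82 g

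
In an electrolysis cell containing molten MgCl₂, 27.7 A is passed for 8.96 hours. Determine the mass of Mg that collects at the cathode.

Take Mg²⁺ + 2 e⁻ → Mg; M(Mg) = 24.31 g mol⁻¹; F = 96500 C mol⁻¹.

113 g

Q = I·t = 27.70 A × 32256 s = 893500 C.
n(e⁻) = Q/F = 893500 / 96500 = 9.259 mol.
Mg²⁺ + 2 e⁻ → Mg, so n(Mg) = n(e⁻)/2 = 4.629 mol.
m = n·M = 4.629 × 24.31 = 113 g.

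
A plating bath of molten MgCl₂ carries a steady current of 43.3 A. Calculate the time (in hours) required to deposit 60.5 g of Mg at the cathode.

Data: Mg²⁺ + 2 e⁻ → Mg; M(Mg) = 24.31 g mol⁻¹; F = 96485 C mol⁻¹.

n(Mg) = m/M = 60.5 / 24.31 = 2.489 mol.
Each Mg atom requires 2 electrons, so n(e⁻) = 2 × 2.489 = 4.977 mol.
Q = n(e⁻)·F = 4.977 × 96485 = 480200 C.
t = Q/I = 480200 / 43.30 A = 11090 s = 3.08 h.

3.08 h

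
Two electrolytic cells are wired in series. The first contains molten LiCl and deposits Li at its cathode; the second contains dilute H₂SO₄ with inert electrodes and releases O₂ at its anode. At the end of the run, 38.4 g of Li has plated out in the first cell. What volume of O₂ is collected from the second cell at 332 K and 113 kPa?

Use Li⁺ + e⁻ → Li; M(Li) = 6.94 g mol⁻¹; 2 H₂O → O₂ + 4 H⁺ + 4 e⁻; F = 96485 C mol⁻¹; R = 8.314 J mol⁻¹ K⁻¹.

n(Li) = 38.4 / 6.94 = 5.533 mol, so n(e⁻) = 1 × 5.533 = 5.533 mol.
The cells are in series, so the same 5.533 mol of electrons passes through the second cell.
2 H₂O → O₂ + 4 H⁺ + 4 e⁻ — 4 mol e⁻ per mol O₂, so n(O₂) = 5.533/4 = 1.383 mol.
V = nRT/P = (1.383 × 8.314 × 332) / (113 × 10³) = 0.0338 m³ = 33.8 L.

33.8 L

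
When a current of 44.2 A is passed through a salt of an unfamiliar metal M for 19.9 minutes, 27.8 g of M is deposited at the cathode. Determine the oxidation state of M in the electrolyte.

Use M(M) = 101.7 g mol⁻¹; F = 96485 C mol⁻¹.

+2

Q = I·t = 44.20 A × 1194.0 s = 52770 C, so n(e⁻) = 52770/96485 = 0.5470 mol.
n(M) deposited = 27.8 / 101.7 = 0.2734 mol.
Electrons per atom = n(e⁻)/n(M) = 0.5470 / 0.2734 = 2.00 ≈ 2, so the ion is M²⁺.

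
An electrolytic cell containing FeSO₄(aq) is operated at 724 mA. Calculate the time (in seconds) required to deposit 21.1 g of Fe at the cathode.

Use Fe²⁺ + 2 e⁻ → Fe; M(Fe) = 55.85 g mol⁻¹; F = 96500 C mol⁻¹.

n(Fe) = m/M = 21.1 / 55.85 = 0.3778 mol.
Each Fe atom requires 2 electrons, so n(e⁻) = 2 × 0.3778 = 0.7556 mol.
Q = n(e⁻)·F = 0.7556 × 96500 = 72910 C.
t = Q/I = 72910 / 0.7240 A = 100700 s.

1.01 × 10⁵ s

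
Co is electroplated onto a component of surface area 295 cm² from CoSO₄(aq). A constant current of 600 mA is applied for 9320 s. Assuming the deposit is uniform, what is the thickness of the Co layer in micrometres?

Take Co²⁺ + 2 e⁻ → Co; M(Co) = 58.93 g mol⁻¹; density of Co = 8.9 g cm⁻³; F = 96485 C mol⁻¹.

Q = I·t = 0.6000 × 9320.0 = 5592 C; n(e⁻) = 0.05796 mol.
n(Co) = n(e⁻)/2 = 0.02898 mol, so m = 0.02898 × 58.93 = 1.708 g.
Volume = m/ρ = 1.708 / 8.9 = 0.1919 cm³.
Thickness = V/A = 0.1919 / 295 = 6.50 × 10⁻⁴ cm = 6.50 μm.

6.50 μm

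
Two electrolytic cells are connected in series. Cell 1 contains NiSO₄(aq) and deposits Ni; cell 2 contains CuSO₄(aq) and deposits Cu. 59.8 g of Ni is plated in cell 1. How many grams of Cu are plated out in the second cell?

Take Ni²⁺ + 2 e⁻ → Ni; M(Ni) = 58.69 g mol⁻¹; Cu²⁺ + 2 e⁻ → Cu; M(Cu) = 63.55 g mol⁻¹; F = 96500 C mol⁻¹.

n(Ni) = 59.8 / 58.69 = 1.019 mol.
Since Ni²⁺ + 2 e⁻ → Ni, n(e⁻) passed = 2 × 1.019 = 2.038 mol.
Cells in series carry the same charge, so the same 2.038 mol of electrons passes through cell 2.
Cu²⁺ + 2 e⁻ → Cu, so n(Cu) = 2.038 / 2 = 1.019 mol.
m(Cu) = 1.019 × 63.55 = 64.8 g.

64.8 g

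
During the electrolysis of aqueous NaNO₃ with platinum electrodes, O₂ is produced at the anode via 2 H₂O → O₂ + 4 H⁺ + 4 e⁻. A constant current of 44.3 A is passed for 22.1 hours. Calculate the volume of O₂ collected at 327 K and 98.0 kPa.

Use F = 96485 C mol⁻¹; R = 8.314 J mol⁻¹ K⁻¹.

Q = I·t = 44.30 A × 79560 s = 3525000 C.
n(e⁻) = Q/F = 3525000 / 96485 = 36.53 mol.
4 electrons are transferred per O₂ molecule, so n(O₂) = 36.53 / 4 = 9.132 mol.
V = nRT/P = (9.132 × 8.314 × 327) / (98.0 × 10³ Pa) = 0.253 m³ = 253 L.

253 L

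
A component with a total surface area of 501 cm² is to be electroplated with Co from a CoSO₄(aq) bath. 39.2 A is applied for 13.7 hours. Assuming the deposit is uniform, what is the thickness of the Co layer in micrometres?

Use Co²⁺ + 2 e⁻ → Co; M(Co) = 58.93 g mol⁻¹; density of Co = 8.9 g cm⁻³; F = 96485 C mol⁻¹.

Q = I·t = 39.20 × 49320 = 1933000 C; n(e⁻) = 20.04 mol.
n(Co) = n(e⁻)/2 = 10.02 mol, so m = 10.02 × 58.93 = 590.4 g.
Volume = m/ρ = 590.4 / 8.9 = 66.34 cm³.
Thickness = V/A = 66.34 / 501 = 0.132 cm = 1320 μm.

1320 μm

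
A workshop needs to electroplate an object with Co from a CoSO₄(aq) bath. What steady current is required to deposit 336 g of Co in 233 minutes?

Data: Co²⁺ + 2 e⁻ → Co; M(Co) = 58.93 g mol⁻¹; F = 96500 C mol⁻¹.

n(Co) = 336 / 58.93 = 5.702 mol.
n(e⁻) = 2 × 5.702 = 11.40 mol.
Q = n(e⁻)·F = 11.40 × 96500 = 1100000 C.
I = Q/t = 1100000 / 13980 s = 78.7 A.

78.7 A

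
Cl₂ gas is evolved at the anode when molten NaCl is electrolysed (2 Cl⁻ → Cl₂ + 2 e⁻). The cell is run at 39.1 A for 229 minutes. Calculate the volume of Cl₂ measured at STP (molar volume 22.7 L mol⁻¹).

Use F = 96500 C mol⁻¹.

63.2 L

Q = I·t = 39.10 A × 13740 s = 537200 C.
n(e⁻) = Q/F = 537200 / 96500 = 5.567 mol.
2 electrons are transferred per Cl₂ molecule, so n(Cl₂) = 5.567 / 2 = 2.784 mol.
V = n × V_m = 2.784 × 22.7 = 63.2 L.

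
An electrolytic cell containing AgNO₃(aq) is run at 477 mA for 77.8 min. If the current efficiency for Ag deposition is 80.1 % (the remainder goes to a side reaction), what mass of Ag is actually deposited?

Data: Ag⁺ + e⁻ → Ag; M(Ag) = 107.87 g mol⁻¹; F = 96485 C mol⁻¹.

Q = I·t = 0.4770 × 4668.0 = 2227 C.
n(e⁻) = 2227/96485 = 0.02308 mol; theoretically n(Ag) = 0.02308/1 = 0.02308 mol, m_theo = 2.489 g.
At 80.1 % efficiency, m_actual = 0.801 × 2.489 = 1.99 g.

1.99 g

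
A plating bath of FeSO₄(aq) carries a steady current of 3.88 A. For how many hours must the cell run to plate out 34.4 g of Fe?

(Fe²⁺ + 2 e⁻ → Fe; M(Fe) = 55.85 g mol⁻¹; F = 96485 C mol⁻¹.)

8.51 h

n(Fe) = m/M = 34.4 / 55.85 = 0.6159 mol.
Each Fe atom requires 2 electrons, so n(e⁻) = 2 × 0.6159 = 1.232 mol.
Q = n(e⁻)·F = 1.232 × 96485 = 118900 C.
t = Q/I = 118900 / 3.880 A = 30630 s = 8.51 h.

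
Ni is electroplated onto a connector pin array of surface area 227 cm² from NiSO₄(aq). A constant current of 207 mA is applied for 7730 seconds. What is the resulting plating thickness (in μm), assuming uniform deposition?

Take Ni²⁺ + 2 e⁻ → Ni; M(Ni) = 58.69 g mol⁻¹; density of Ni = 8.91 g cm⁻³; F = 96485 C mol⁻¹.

2.41 μm

Q = I·t = 0.2070 × 7730.0 = 1600 C; n(e⁻) = 0.01658 mol.
n(Ni) = n(e⁻)/2 = 0.008292 mol, so m = 0.008292 × 58.69 = 0.4867 g.
Volume = m/ρ = 0.4867 / 8.91 = 0.05462 cm³.
Thickness = V/A = 0.05462 / 227 = 2.41 × 10⁻⁴ cm = 2.41 μm.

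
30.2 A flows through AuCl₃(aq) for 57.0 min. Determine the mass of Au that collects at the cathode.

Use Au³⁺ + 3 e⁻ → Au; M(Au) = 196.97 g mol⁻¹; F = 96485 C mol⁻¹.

Q = I·t = 30.20 A × 3420.0 s = 103300 C.
n(e⁻) = Q/F = 103300 / 96485 = 1.070 mol.
Au³⁺ + 3 e⁻ → Au, so n(Au) = n(e⁻)/3 = 0.3568 mol.
m = n·M = 0.3568 × 196.97 = 70.3 g.

70.3 g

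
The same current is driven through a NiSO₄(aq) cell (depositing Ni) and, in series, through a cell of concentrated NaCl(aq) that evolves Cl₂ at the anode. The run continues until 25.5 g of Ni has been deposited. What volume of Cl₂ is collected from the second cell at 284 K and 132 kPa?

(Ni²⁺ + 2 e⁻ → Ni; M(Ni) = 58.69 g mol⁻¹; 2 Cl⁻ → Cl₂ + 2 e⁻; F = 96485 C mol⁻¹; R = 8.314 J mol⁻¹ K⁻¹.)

n(Ni) = 25.5 / 58.69 = 0.4345 mol, so n(e⁻) = 2 × 0.4345 = 0.8690 mol.
The cells are in series, so the same 0.8690 mol of electrons passes through the second cell.
2 Cl⁻ → Cl₂ + 2 e⁻ — 2 mol e⁻ per mol Cl₂, so n(Cl₂) = 0.8690/2 = 0.4345 mol.
V = nRT/P = (0.4345 × 8.314 × 284) / (132 × 10³) = 0.00777 m³ = 7.77 L.

7.77 L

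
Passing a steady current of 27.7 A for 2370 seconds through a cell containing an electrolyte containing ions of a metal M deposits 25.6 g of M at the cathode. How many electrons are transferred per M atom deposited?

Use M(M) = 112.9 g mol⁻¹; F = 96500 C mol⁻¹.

3

Q = I·t = 27.70 A × 2370.0 s = 65650 C, so n(e⁻) = 65650/96500 = 0.6803 mol.
n(M) deposited = 25.6 / 112.9 = 0.2267 mol.
Electrons per atom = n(e⁻)/n(M) = 0.6803 / 0.2267 = 3.00 ≈ 3, so the ion is M³⁺.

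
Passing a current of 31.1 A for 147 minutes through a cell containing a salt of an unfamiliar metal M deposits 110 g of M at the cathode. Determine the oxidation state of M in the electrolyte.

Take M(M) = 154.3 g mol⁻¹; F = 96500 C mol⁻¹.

Q = I·t = 31.10 A × 8820.0 s = 274300 C, so n(e⁻) = 274300/96500 = 2.843 mol.
n(M) deposited = 110 / 154.3 = 0.7129 mol.
Electrons per atom = n(e⁻)/n(M) = 2.843 / 0.7129 = 3.99 ≈ 4, so the ion is M⁴⁺.

+4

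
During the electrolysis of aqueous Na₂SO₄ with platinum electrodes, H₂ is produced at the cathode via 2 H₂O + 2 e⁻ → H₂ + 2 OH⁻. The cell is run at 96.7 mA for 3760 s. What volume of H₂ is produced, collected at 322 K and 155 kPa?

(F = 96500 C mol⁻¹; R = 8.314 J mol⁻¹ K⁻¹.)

0.0325 L

Q = I·t = 0.09670 A × 3760.0 s = 363.6 C.
n(e⁻) = Q/F = 363.6 / 96500 = 0.003768 mol.
2 electrons are transferred per H₂ molecule, so n(H₂) = 0.003768 / 2 = 0.001884 mol.
V = nRT/P = (0.001884 × 8.314 × 322) / (155 × 10³ Pa) = 3.25 × 10⁻⁵ m³ = 0.0325 L.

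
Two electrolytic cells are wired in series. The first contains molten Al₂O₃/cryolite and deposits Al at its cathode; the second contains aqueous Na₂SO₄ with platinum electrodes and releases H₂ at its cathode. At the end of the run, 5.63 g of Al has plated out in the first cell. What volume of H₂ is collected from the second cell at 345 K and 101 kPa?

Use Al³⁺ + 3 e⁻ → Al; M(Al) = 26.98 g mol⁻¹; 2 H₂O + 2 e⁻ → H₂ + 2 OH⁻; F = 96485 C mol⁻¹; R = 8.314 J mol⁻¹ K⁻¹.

n(Al) = 5.63 / 26.98 = 0.2087 mol, so n(e⁻) = 3 × 0.2087 = 0.6260 mol.
The cells are in series, so the same 0.6260 mol of electrons passes through the second cell.
2 H₂O + 2 e⁻ → H₂ + 2 OH⁻ — 2 mol e⁻ per mol H₂, so n(H₂) = 0.6260/2 = 0.3130 mol.
V = nRT/P = (0.3130 × 8.314 × 345) / (101 × 10³) = 0.00889 m³ = 8.89 L.

8.89 L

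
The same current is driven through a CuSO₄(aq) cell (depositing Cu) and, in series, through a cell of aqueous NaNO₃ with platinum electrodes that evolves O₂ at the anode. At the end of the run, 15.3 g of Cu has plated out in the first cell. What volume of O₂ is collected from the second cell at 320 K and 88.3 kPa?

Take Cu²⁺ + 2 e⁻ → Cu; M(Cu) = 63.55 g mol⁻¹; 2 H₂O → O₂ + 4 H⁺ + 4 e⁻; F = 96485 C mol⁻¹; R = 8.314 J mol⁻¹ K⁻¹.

3.63 L

n(Cu) = 15.3 / 63.55 = 0.2408 mol, so n(e⁻) = 2 × 0.2408 = 0.4815 mol.
The cells are in series, so the same 0.4815 mol of electrons passes through the second cell.
2 H₂O → O₂ + 4 H⁺ + 4 e⁻ — 4 mol e⁻ per mol O₂, so n(O₂) = 0.4815/4 = 0.1204 mol.
V = nRT/P = (0.1204 × 8.314 × 320) / (88.3 × 10³) = 0.00363 m³ = 3.63 L.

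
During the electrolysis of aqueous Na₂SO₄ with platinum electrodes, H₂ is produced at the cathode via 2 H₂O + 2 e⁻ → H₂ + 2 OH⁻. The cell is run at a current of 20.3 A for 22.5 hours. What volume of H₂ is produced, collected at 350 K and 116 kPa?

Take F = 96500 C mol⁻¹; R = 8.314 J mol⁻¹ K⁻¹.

214 L

Q = I·t = 20.30 A × 81000 s = 1644000 C.
n(e⁻) = Q/F = 1644000 / 96500 = 17.04 mol.
2 electrons are transferred per H₂ molecule, so n(H₂) = 17.04 / 2 = 8.520 mol.
V = nRT/P = (8.520 × 8.314 × 350) / (116 × 10³ Pa) = 0.214 m³ = 214 L.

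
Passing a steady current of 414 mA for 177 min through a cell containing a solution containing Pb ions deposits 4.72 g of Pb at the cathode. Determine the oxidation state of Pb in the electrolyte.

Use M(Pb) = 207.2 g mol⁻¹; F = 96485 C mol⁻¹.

Q = I·t = 0.4140 A × 10620 s = 4397 C, so n(e⁻) = 4397/96485 = 0.04557 mol.
n(Pb) deposited = 4.72 / 207.2 = 0.02278 mol.
Electrons per atom = n(e⁻)/n(Pb) = 0.04557 / 0.02278 = 2.00 ≈ 2, so the ion is Pb²⁺.

+2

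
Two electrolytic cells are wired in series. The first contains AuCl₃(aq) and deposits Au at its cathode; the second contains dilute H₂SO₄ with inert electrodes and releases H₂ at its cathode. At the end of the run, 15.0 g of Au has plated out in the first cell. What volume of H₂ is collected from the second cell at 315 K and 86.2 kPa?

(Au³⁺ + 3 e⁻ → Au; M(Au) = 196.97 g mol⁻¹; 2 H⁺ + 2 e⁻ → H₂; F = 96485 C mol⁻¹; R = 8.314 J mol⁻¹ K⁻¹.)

n(Au) = 15.0 / 196.97 = 0.07615 mol, so n(e⁻) = 3 × 0.07615 = 0.2285 mol.
The cells are in series, so the same 0.2285 mol of electrons passes through the second cell.
2 H⁺ + 2 e⁻ → H₂ — 2 mol e⁻ per mol H₂, so n(H₂) = 0.2285/2 = 0.1142 mol.
V = nRT/P = (0.1142 × 8.314 × 315) / (86.2 × 10³) = 0.00347 m³ = 3.47 L.

3.47 L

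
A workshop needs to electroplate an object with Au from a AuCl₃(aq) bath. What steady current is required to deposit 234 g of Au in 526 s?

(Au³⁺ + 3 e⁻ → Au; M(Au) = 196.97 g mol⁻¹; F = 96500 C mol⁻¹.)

654 A

n(Au) = 234 / 196.97 = 1.188 mol.
n(e⁻) = 3 × 1.188 = 3.564 mol.
Q = n(e⁻)·F = 3.564 × 96500 = 343900 C.
I = Q/t = 343900 / 526.00 s = 654 A.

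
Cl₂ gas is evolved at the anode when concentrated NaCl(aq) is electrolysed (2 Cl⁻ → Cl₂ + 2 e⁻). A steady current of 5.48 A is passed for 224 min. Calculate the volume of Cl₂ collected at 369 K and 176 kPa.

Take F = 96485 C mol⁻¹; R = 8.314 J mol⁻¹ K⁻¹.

Q = I·t = 5.480 A × 13440 s = 73650 C.
n(e⁻) = Q/F = 73650 / 96485 = 0.7633 mol.
2 electrons are transferred per Cl₂ molecule, so n(Cl₂) = 0.7633 / 2 = 0.3817 mol.
V = nRT/P = (0.3817 × 8.314 × 369) / (176 × 10³ Pa) = 0.00665 m³ = 6.65 L.

6.65 L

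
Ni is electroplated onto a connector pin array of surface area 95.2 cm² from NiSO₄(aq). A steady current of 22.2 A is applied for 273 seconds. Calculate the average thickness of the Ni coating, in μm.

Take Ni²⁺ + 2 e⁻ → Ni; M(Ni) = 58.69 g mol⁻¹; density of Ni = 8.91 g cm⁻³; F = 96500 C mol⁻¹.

21.7 μm

Q = I·t = 22.20 × 273.00 = 6061 C; n(e⁻) = 0.06280 mol.
n(Ni) = n(e⁻)/2 = 0.03140 mol, so m = 0.03140 × 58.69 = 1.843 g.
Volume = m/ρ = 1.843 / 8.91 = 0.2068 cm³.
Thickness = V/A = 0.2068 / 95.2 = 0.00217 cm = 21.7 μm.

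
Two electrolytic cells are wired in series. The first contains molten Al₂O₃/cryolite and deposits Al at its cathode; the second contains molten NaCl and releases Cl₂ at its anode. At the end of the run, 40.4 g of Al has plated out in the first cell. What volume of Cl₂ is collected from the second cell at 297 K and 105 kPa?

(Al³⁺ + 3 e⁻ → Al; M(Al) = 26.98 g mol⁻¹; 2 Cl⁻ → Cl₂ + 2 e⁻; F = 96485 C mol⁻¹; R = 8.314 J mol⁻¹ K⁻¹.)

52.8 L

n(Al) = 40.4 / 26.98 = 1.497 mol, so n(e⁻) = 3 × 1.497 = 4.492 mol.
The cells are in series, so the same 4.492 mol of electrons passes through the second cell.
2 Cl⁻ → Cl₂ + 2 e⁻ — 2 mol e⁻ per mol Cl₂, so n(Cl₂) = 4.492/2 = 2.246 mol.
V = nRT/P = (2.246 × 8.314 × 297) / (105 × 10³) = 0.0528 m³ = 52.8 L.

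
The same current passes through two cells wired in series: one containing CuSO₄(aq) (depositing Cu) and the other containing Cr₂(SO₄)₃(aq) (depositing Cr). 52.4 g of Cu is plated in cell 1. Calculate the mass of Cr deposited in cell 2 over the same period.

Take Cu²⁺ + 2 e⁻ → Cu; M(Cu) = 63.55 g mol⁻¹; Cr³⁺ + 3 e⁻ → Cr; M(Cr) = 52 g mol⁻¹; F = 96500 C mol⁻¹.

28.6 g

n(Cu) = 52.4 / 63.55 = 0.8245 mol.
Since Cu²⁺ + 2 e⁻ → Cu, n(e⁻) passed = 2 × 0.8245 = 1.649 mol.
Cells in series carry the same charge, so the same 1.649 mol of electrons passes through cell 2.
Cr³⁺ + 3 e⁻ → Cr, so n(Cr) = 1.649 / 3 = 0.5497 mol.
m(Cr) = 0.5497 × 52 = 28.6 g.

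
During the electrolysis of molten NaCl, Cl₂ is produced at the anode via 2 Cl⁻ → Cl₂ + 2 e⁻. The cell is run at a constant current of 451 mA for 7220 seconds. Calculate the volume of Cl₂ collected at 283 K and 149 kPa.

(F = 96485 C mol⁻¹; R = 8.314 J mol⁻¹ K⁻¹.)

Q = I·t = 0.4510 A × 7220.0 s = 3256 C.
n(e⁻) = Q/F = 3256 / 96485 = 0.03375 mol.
2 electrons are transferred per Cl₂ molecule, so n(Cl₂) = 0.03375 / 2 = 0.01687 mol.
V = nRT/P = (0.01687 × 8.314 × 283) / (149 × 10³ Pa) = 2.66 × 10⁻⁴ m³ = 0.266 L.

0.266 L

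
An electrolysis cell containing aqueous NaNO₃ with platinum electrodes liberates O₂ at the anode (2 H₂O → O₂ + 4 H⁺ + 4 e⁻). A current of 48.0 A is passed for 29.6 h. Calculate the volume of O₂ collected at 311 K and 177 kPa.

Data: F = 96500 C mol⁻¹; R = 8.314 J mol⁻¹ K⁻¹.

Q = I·t = 48.00 A × 106560 s = 5115000 C.
n(e⁻) = Q/F = 5115000 / 96500 = 53.00 mol.
4 electrons are transferred per O₂ molecule, so n(O₂) = 53.00 / 4 = 13.25 mol.
V = nRT/P = (13.25 × 8.314 × 311) / (177 × 10³ Pa) = 0.194 m³ = 194 L.

194 L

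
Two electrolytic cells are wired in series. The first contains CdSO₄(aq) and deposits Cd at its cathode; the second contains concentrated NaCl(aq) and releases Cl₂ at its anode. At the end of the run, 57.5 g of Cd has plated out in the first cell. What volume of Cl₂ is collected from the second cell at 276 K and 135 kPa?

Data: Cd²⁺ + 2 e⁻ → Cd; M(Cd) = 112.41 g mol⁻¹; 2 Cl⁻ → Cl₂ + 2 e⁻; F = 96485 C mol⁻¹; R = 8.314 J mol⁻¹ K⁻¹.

n(Cd) = 57.5 / 112.41 = 0.5115 mol, so n(e⁻) = 2 × 0.5115 = 1.023 mol.
The cells are in series, so the same 1.023 mol of electrons passes through the second cell.
2 Cl⁻ → Cl₂ + 2 e⁻ — 2 mol e⁻ per mol Cl₂, so n(Cl₂) = 1.023/2 = 0.5115 mol.
V = nRT/P = (0.5115 × 8.314 × 276) / (135 × 10³) = 0.00869 m³ = 8.69 L.

8.69 L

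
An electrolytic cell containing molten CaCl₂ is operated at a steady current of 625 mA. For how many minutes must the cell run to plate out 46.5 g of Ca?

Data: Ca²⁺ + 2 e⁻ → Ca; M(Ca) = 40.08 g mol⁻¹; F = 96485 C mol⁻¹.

5970 min

n(Ca) = m/M = 46.5 / 40.08 = 1.160 mol.
Each Ca atom requires 2 electrons, so n(e⁻) = 2 × 1.160 = 2.320 mol.
Q = n(e⁻)·F = 2.320 × 96485 = 223900 C.
t = Q/I = 223900 / 0.6250 A = 358200 s = 5970 min.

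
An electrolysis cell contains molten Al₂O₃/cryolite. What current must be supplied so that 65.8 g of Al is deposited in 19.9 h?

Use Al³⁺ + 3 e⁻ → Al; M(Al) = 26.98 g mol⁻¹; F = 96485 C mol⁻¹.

n(Al) = 65.8 / 26.98 = 2.439 mol.
n(e⁻) = 3 × 2.439 = 7.317 mol.
Q = n(e⁻)·F = 7.317 × 96485 = 705900 C.
I = Q/t = 705900 / 71640 s = 9.85 A.

9.85 A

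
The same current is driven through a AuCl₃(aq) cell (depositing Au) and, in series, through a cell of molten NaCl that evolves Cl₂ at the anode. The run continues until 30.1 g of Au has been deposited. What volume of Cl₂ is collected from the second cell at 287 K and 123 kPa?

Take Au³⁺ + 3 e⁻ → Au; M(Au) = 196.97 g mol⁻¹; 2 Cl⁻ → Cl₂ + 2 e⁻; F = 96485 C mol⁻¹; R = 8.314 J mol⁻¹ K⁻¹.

4.45 L

n(Au) = 30.1 / 196.97 = 0.1528 mol, so n(e⁻) = 3 × 0.1528 = 0.4584 mol.
The cells are in series, so the same 0.4584 mol of electrons passes through the second cell.
2 Cl⁻ → Cl₂ + 2 e⁻ — 2 mol e⁻ per mol Cl₂, so n(Cl₂) = 0.4584/2 = 0.2292 mol.
V = nRT/P = (0.2292 × 8.314 × 287) / (123 × 10³) = 0.00445 m³ = 4.45 L.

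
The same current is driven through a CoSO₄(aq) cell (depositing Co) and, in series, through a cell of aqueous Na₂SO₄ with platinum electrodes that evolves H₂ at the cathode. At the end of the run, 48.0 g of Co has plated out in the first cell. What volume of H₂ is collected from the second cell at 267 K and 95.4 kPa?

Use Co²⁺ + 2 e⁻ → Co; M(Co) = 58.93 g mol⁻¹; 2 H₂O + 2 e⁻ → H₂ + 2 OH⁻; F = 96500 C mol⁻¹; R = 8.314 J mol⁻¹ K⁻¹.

n(Co) = 48.0 / 58.93 = 0.8145 mol, so n(e⁻) = 2 × 0.8145 = 1.629 mol.
The cells are in series, so the same 1.629 mol of electrons passes through the second cell.
2 H₂O + 2 e⁻ → H₂ + 2 OH⁻ — 2 mol e⁻ per mol H₂, so n(H₂) = 1.629/2 = 0.8145 mol.
V = nRT/P = (0.8145 × 8.314 × 267) / (95.4 × 10³) = 0.0190 m³ = 19.0 L.

19.0 L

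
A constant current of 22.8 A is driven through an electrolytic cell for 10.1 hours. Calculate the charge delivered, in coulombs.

8.29 × 10⁵ C

Q = I·t = 22.80 A × 36360 s = 8.29 × 10⁵ C.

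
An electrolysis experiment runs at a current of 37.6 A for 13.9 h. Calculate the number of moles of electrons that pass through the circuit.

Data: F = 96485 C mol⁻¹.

Q = I·t = 37.60 A × 50040 s = 1882000 C.
n(e⁻) = Q/F = 1882000 / 96485 = 19.5 mol.

19.5 mol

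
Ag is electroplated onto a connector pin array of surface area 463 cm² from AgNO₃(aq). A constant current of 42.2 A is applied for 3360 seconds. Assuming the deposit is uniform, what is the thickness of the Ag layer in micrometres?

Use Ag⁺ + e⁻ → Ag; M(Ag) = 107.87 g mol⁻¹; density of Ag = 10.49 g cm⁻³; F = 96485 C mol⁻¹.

Q = I·t = 42.20 × 3360.0 = 141800 C; n(e⁻) = 1.470 mol.
n(Ag) = n(e⁻)/1 = 1.470 mol, so m = 1.470 × 107.87 = 158.5 g.
Volume = m/ρ = 158.5 / 10.49 = 15.11 cm³.
Thickness = V/A = 15.11 / 463 = 0.0326 cm = 326 μm.

326 μm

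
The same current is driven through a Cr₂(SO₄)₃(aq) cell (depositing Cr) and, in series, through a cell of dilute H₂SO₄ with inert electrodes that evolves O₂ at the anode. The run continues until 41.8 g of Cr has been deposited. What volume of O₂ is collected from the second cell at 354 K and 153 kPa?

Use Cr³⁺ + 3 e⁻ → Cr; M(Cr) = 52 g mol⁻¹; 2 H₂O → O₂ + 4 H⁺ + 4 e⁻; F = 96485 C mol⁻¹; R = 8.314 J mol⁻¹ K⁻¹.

n(Cr) = 41.8 / 52 = 0.8038 mol, so n(e⁻) = 3 × 0.8038 = 2.412 mol.
The cells are in series, so the same 2.412 mol of electrons passes through the second cell.
2 H₂O → O₂ + 4 H⁺ + 4 e⁻ — 4 mol e⁻ per mol O₂, so n(O₂) = 2.412/4 = 0.6029 mol.
V = nRT/P = (0.6029 × 8.314 × 354) / (153 × 10³) = 0.0116 m³ = 11.6 L.

11.6 L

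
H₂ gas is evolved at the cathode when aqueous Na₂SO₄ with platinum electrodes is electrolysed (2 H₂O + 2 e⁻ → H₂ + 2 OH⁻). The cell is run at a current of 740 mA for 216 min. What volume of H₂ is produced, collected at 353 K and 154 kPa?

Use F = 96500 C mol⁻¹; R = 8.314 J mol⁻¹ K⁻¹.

0.947 L

Q = I·t = 0.7400 A × 12960 s = 9590 C.
n(e⁻) = Q/F = 9590 / 96500 = 0.09938 mol.
2 electrons are transferred per H₂ molecule, so n(H₂) = 0.09938 / 2 = 0.04969 mol.
V = nRT/P = (0.04969 × 8.314 × 353) / (154 × 10³ Pa) = 9.47 × 10⁻⁴ m³ = 0.947 L.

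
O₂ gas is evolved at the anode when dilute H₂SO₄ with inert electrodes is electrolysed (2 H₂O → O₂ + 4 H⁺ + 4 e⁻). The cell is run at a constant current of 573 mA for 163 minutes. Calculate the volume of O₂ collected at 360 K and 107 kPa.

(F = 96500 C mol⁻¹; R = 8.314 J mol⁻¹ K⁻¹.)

0.406 L

Q = I·t = 0.5730 A × 9780.0 s = 5604 C.
n(e⁻) = Q/F = 5604 / 96500 = 0.05807 mol.
4 electrons are transferred per O₂ molecule, so n(O₂) = 0.05807 / 4 = 0.01452 mol.
V = nRT/P = (0.01452 × 8.314 × 360) / (107 × 10³ Pa) = 4.06 × 10⁻⁴ m³ = 0.406 L.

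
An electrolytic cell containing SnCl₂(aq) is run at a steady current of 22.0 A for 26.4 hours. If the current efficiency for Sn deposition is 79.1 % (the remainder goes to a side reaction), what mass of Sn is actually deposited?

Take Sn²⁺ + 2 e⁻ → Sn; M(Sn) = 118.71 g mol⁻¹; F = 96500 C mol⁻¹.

Q = I·t = 22.00 × 95040 = 2091000 C.
n(e⁻) = 2091000/96500 = 21.67 mol; theoretically n(Sn) = 21.67/2 = 10.83 mol, m_theo = 1286 g.
At 79.1 % efficiency, m_actual = 0.791 × 1286 = 1020 g.

1020 g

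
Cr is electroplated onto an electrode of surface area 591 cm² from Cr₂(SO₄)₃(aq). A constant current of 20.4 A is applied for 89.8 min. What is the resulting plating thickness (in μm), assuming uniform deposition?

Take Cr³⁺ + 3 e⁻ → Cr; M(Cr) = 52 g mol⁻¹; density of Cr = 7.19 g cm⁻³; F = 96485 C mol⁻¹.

Q = I·t = 20.40 × 5388.0 = 109900 C; n(e⁻) = 1.139 mol.
n(Cr) = n(e⁻)/3 = 0.3797 mol, so m = 0.3797 × 52 = 19.75 g.
Volume = m/ρ = 19.75 / 7.19 = 2.746 cm³.
Thickness = V/A = 2.746 / 591 = 0.00465 cm = 46.5 μm.

46.5 μm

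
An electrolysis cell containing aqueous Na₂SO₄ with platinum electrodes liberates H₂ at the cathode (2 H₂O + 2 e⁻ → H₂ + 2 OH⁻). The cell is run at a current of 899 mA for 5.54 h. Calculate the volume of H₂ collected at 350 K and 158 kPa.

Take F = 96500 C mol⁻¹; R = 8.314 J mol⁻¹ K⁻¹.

1.71 L

Q = I·t = 0.8990 A × 19944 s = 17930 C.
n(e⁻) = Q/F = 17930 / 96500 = 0.1858 mol.
2 electrons are transferred per H₂ molecule, so n(H₂) = 0.1858 / 2 = 0.09290 mol.
V = nRT/P = (0.09290 × 8.314 × 350) / (158 × 10³ Pa) = 0.00171 m³ = 1.71 L.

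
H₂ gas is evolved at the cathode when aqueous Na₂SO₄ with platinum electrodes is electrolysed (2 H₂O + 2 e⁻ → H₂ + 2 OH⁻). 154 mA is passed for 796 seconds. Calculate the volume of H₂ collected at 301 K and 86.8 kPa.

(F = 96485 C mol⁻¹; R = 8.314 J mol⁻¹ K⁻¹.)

0.0183 L

Q = I·t = 0.1540 A × 796.00 s = 122.6 C.
n(e⁻) = Q/F = 122.6 / 96485 = 0.001270 mol.
2 electrons are transferred per H₂ molecule, so n(H₂) = 0.001270 / 2 = 0.0006352 mol.
V = nRT/P = (0.0006352 × 8.314 × 301) / (86.8 × 10³ Pa) = 1.83 × 10⁻⁵ m³ = 0.0183 L.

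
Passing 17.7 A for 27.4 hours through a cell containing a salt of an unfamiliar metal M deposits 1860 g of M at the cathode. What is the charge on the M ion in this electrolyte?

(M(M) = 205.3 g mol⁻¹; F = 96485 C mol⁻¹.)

+2

Q = I·t = 17.70 A × 98640 s = 1746000 C, so n(e⁻) = 1746000/96485 = 18.10 mol.
n(M) deposited = 1860 / 205.3 = 9.060 mol.
Electrons per atom = n(e⁻)/n(M) = 18.10 / 9.060 = 2.00 ≈ 2, so the ion is M²⁺.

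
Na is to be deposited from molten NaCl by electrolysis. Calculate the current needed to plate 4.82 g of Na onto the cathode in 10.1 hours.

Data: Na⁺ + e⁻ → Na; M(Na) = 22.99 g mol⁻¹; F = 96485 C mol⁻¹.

n(Na) = 4.82 / 22.99 = 0.2097 mol.
n(e⁻) = 1 × 0.2097 = 0.2097 mol.
Q = n(e⁻)·F = 0.2097 × 96485 = 20230 C.
I = Q/t = 20230 / 36360 s = 0.556 A.

0.556 A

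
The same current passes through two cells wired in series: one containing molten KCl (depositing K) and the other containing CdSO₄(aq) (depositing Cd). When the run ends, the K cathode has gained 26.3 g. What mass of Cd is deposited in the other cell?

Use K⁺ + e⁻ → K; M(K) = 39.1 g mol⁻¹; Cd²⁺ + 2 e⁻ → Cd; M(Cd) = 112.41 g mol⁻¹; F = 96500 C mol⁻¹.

n(K) = 26.3 / 39.1 = 0.6726 mol.
Since K⁺ + e⁻ → K, n(e⁻) passed = 1 × 0.6726 = 0.6726 mol.
Cells in series carry the same charge, so the same 0.6726 mol of electrons passes through cell 2.
Cd²⁺ + 2 e⁻ → Cd, so n(Cd) = 0.6726 / 2 = 0.3363 mol.
m(Cd) = 0.3363 × 112.41 = 37.8 g.

37.8 g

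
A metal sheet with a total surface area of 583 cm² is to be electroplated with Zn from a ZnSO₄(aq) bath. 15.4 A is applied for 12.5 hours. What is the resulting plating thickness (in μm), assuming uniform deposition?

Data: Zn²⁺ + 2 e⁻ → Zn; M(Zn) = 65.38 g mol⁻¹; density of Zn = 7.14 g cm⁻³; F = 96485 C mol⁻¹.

564 μm

Q = I·t = 15.40 × 45000 = 693000 C; n(e⁻) = 7.182 mol.
n(Zn) = n(e⁻)/2 = 3.591 mol, so m = 3.591 × 65.38 = 234.8 g.
Volume = m/ρ = 234.8 / 7.14 = 32.88 cm³.
Thickness = V/A = 32.88 / 583 = 0.0564 cm = 564 μm.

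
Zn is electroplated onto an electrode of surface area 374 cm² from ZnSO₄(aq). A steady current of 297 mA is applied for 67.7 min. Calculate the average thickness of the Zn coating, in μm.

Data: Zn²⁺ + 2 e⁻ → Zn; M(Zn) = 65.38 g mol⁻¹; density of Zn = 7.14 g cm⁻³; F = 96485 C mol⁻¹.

Q = I·t = 0.2970 × 4062.0 = 1206 C; n(e⁻) = 0.01250 mol.
n(Zn) = n(e⁻)/2 = 0.006252 mol, so m = 0.006252 × 65.38 = 0.4087 g.
Volume = m/ρ = 0.4087 / 7.14 = 0.05725 cm³.
Thickness = V/A = 0.05725 / 374 = 1.53 × 10⁻⁴ cm = 1.53 μm.

1.53 μm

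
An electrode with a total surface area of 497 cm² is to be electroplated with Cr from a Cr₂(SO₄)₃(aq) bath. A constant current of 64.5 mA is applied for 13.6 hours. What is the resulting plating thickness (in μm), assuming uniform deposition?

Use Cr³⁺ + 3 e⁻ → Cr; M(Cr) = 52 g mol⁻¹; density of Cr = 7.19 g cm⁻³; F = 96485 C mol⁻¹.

1.59 μm

Q = I·t = 0.06450 × 48960 = 3158 C; n(e⁻) = 0.03273 mol.
n(Cr) = n(e⁻)/3 = 0.01091 mol, so m = 0.01091 × 52 = 0.5673 g.
Volume = m/ρ = 0.5673 / 7.19 = 0.07890 cm³.
Thickness = V/A = 0.07890 / 497 = 1.59 × 10⁻⁴ cm = 1.59 μm.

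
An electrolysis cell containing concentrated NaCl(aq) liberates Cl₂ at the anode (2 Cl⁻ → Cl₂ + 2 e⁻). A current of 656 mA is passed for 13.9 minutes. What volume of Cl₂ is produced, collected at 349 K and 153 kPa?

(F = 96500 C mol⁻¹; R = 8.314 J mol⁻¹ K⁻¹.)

Q = I·t = 0.6560 A × 834.00 s = 547.1 C.
n(e⁻) = Q/F = 547.1 / 96500 = 0.005669 mol.
2 electrons are transferred per Cl₂ molecule, so n(Cl₂) = 0.005669 / 2 = 0.002835 mol.
V = nRT/P = (0.002835 × 8.314 × 349) / (153 × 10³ Pa) = 5.38 × 10⁻⁵ m³ = 0.0538 L.

0.0538 L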